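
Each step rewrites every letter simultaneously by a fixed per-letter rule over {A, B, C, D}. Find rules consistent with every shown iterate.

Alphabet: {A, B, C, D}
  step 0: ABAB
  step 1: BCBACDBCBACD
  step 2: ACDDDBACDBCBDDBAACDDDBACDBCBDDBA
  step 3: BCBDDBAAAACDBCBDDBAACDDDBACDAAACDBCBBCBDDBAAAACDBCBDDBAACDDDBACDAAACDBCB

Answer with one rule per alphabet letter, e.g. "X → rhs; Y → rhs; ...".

A->BCB, B->ACD, C->DDB, D->A

  step 2 ⇒ step 3: ACDDDBACDBCBDDBAACDDDBACDBCBDDBA ⇒ BCB·DDB·A·A·A·ACD·BCB·DDB·A·ACD·DDB·ACD·A·A·ACD·BCB·BCB·DDB·A·A·A·ACD·BCB·DDB·A·ACD·DDB·ACD·A·A·ACD·BCB
    A ↦ BCB
    B ↦ ACD
    C ↦ DDB
    D ↦ A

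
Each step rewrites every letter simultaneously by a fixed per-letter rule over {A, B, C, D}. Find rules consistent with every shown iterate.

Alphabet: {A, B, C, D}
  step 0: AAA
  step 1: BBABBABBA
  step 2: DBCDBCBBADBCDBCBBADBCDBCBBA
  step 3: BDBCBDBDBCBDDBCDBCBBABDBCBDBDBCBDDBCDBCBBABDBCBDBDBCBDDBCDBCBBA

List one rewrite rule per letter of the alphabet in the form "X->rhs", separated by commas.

A->BBA, B->DBC, C->BD, D->B

  step 2 ⇒ step 3: DBCDBCBBADBCDBCBBADBCDBCBBA ⇒ B·DBC·BD·B·DBC·BD·DBC·DBC·BBA·B·DBC·BD·B·DBC·BD·DBC·DBC·BBA·B·DBC·BD·B·DBC·BD·DBC·DBC·BBA
    A ↦ BBA
    B ↦ DBC
    C ↦ BD
    D ↦ B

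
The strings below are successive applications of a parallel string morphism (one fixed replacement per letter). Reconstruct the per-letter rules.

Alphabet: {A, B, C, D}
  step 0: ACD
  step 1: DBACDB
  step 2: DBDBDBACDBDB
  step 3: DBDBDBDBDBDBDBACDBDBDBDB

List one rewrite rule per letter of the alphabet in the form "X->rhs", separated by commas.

  step 2 ⇒ step 3: DBDBDBACDBDB ⇒ DB·DB·DB·DB·DB·DB·DB·AC·DB·DB·DB·DB
    A ↦ DB
    B ↦ DB
    C ↦ AC
    D ↦ DB

A->DB, B->DB, C->AC, D->DB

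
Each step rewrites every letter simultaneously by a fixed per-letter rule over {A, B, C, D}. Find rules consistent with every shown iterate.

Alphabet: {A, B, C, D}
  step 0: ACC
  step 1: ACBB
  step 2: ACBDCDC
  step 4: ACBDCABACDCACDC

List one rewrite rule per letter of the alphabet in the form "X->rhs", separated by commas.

  step 1 ⇒ step 2: ACBB ⇒ AC·B·DC·DC
    A ↦ AC
    B ↦ DC
    C ↦ B
    D ↦ A  (constrained at step 2)

A->AC, B->DC, C->B, D->A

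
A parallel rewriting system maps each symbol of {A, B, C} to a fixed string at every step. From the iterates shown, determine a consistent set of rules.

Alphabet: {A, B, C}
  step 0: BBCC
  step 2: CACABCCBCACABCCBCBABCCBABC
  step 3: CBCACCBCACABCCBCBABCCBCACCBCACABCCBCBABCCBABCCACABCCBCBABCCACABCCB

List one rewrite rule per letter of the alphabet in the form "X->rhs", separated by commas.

A->CAC, B->ABC, C->CB

  step 2 ⇒ step 3: CACABCCBCACABCCBCBABCCBABC ⇒ CB·CAC·CB·CAC·ABC·CB·CB·ABC·CB·CAC·CB·CAC·ABC·CB·CB·ABC·CB·ABC·CAC·ABC·CB·CB·ABC·CAC·ABC·CB
    A ↦ CAC
    B ↦ ABC
    C ↦ CB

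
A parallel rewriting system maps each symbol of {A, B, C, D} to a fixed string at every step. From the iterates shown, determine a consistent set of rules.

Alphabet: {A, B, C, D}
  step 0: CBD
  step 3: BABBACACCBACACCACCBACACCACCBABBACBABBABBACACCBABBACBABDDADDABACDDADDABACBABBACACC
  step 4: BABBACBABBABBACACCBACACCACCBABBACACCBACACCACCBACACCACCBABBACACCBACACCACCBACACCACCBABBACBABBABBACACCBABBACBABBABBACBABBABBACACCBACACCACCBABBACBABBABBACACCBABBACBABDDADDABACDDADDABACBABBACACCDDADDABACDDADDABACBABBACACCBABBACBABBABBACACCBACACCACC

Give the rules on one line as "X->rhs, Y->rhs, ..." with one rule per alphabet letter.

  step 3 ⇒ step 4: BABBACACCBACACCACCBACACCACCBABBACBABBABBACACCBABBACBABDDADDABACDDADDABACBABBACACC ⇒ BAB·BAC·BAB·BAB·BAC·ACC·BAC·ACC·ACC·BAB·BAC·ACC·BAC·ACC·ACC·BAC·ACC·ACC·BAB·BAC·ACC·BAC·ACC·ACC·BAC·ACC·ACC·BAB·BAC·BAB·BAB·BAC·ACC·BAB·BAC·BAB·BAB·BAC·BAB·BAB·BAC·ACC·BAC·ACC·ACC·BAB·BAC·BAB·BAB·BAC·ACC·BAB·BAC·BAB·DDA·DDA·BAC·DDA·DDA·BAC·BAB·BAC·ACC·DDA·DDA·BAC·DDA·DDA·BAC·BAB·BAC·ACC·BAB·BAC·BAB·BAB·BAC·ACC·BAC·ACC·ACC
    A ↦ BAC
    B ↦ BAB
    C ↦ ACC
    D ↦ DDA

A->BAC, B->BAB, C->ACC, D->DDA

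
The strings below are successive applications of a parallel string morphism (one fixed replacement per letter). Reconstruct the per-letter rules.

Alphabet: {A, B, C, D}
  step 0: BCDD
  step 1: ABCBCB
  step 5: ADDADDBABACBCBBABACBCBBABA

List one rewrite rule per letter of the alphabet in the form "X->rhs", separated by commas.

  step 0 ⇒ step 1: BCDD ⇒ A·B·CB·CB
    B ↦ A
    C ↦ B
    D ↦ CB
    A ↦ DD  (constrained at step 1)

A->DD, B->A, C->B, D->CB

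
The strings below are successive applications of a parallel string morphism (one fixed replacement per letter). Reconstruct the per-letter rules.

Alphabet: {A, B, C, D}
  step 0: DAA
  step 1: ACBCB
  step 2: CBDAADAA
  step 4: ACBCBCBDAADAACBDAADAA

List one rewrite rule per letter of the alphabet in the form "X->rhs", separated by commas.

A->CB, B->A, C->DA, D->A

  step 1 ⇒ step 2: ACBCB ⇒ CB·DA·A·DA·A
    A ↦ CB
    B ↦ A
    C ↦ DA
  step 0 ⇒ step 1: DAA ⇒ A·CB·CB
    D ↦ A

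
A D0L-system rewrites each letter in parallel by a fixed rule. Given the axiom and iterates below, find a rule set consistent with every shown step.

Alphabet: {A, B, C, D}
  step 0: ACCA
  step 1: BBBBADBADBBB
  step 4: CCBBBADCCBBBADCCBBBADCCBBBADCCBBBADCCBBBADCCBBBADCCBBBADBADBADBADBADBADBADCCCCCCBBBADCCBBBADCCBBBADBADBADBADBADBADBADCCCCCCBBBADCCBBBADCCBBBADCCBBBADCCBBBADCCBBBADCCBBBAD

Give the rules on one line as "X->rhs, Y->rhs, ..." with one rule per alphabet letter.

  step 0 ⇒ step 1: ACCA ⇒ BBB·BAD·BAD·BBB
    A ↦ BBB
    C ↦ BAD
    B ↦ CC  (constrained at step 1)
    D ↦ AD  (constrained at step 1)

A->BBB, B->CC, C->BAD, D->AD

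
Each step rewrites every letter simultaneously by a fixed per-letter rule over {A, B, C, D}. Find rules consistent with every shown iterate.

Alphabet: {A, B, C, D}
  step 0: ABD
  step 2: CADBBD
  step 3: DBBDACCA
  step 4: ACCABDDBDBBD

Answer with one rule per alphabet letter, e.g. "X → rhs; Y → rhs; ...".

  step 3 ⇒ step 4: DBBDACCA ⇒ A·C·C·A·BD·DB·DB·BD
    A ↦ BD
    B ↦ C
    C ↦ DB
    D ↦ A

A->BD, B->C, C->DB, D->A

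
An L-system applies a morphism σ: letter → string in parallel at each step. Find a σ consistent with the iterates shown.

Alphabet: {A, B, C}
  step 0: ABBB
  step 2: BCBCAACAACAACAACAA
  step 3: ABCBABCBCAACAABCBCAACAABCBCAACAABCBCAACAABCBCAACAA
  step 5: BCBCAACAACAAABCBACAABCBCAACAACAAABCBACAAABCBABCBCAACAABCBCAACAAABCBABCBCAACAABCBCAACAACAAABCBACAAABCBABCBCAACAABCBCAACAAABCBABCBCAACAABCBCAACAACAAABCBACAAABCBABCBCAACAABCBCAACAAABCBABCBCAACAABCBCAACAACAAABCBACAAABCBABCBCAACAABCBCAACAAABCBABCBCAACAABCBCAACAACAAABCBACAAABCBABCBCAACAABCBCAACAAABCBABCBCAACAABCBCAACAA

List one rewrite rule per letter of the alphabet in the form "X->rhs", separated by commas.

A->CAA, B->A, C->BCB

  step 2 ⇒ step 3: BCBCAACAACAACAACAA ⇒ A·BCB·A·BCB·CAA·CAA·BCB·CAA·CAA·BCB·CAA·CAA·BCB·CAA·CAA·BCB·CAA·CAA
    A ↦ CAA
    B ↦ A
    C ↦ BCB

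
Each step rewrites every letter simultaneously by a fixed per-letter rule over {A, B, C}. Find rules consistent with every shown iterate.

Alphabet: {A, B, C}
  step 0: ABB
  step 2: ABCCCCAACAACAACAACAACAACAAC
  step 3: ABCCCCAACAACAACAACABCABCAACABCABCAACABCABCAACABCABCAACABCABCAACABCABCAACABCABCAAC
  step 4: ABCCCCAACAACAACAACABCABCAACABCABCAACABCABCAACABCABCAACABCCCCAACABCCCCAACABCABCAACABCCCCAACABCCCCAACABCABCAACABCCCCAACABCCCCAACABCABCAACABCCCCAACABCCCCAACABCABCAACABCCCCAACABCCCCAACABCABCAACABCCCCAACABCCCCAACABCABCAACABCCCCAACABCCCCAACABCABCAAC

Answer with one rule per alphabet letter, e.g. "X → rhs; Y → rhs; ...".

  step 3 ⇒ step 4: ABCCCCAACAACAACAACABCABCAACABCABCAACABCABCAACABCABCAACABCABCAACABCABCAACABCABCAAC ⇒ ABC·CCC·AAC·AAC·AAC·AAC·ABC·ABC·AAC·ABC·ABC·AAC·ABC·ABC·AAC·ABC·ABC·AAC·ABC·CCC·AAC·ABC·CCC·AAC·ABC·ABC·AAC·ABC·CCC·AAC·ABC·CCC·AAC·ABC·ABC·AAC·ABC·CCC·AAC·ABC·CCC·AAC·ABC·ABC·AAC·ABC·CCC·AAC·ABC·CCC·AAC·ABC·ABC·AAC·ABC·CCC·AAC·ABC·CCC·AAC·ABC·ABC·AAC·ABC·CCC·AAC·ABC·CCC·AAC·ABC·ABC·AAC·ABC·CCC·AAC·ABC·CCC·AAC·ABC·ABC·AAC
    A ↦ ABC
    B ↦ CCC
    C ↦ AAC

A->ABC, B->CCC, C->AAC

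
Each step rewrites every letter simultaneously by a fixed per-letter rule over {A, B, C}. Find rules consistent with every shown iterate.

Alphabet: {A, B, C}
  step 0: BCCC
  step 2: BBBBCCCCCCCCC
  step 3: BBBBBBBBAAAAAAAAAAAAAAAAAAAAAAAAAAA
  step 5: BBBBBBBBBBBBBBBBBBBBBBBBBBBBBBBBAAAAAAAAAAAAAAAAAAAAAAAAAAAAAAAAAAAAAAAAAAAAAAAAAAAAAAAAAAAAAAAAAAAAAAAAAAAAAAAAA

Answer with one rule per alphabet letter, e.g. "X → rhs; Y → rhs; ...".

  step 2 ⇒ step 3: BBBBCCCCCCCCC ⇒ BB·BB·BB·BB·AAA·AAA·AAA·AAA·AAA·AAA·AAA·AAA·AAA
    B ↦ BB
    C ↦ AAA
    A ↦ C  (constrained at step 3)

A->C, B->BB, C->AAA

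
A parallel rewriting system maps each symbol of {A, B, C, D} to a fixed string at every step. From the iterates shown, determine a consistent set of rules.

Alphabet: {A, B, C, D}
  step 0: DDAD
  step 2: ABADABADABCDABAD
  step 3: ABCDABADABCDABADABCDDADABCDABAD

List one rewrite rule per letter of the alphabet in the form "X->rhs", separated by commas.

A->AB, B->CD, C->D, D->AD

  step 2 ⇒ step 3: ABADABADABCDABAD ⇒ AB·CD·AB·AD·AB·CD·AB·AD·AB·CD·D·AD·AB·CD·AB·AD
    A ↦ AB
    B ↦ CD
    C ↦ D
    D ↦ AD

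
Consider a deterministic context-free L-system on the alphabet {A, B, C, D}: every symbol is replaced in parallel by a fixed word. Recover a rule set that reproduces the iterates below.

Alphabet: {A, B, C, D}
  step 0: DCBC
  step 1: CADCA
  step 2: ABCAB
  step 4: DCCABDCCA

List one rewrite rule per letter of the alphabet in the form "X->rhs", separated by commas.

  step 1 ⇒ step 2: CADCA ⇒ A·B·C·A·B
    A ↦ B
    C ↦ A
    D ↦ C
  step 0 ⇒ step 1: DCBC ⇒ C·A·DC·A
    B ↦ DC

A->B, B->DC, C->A, D->C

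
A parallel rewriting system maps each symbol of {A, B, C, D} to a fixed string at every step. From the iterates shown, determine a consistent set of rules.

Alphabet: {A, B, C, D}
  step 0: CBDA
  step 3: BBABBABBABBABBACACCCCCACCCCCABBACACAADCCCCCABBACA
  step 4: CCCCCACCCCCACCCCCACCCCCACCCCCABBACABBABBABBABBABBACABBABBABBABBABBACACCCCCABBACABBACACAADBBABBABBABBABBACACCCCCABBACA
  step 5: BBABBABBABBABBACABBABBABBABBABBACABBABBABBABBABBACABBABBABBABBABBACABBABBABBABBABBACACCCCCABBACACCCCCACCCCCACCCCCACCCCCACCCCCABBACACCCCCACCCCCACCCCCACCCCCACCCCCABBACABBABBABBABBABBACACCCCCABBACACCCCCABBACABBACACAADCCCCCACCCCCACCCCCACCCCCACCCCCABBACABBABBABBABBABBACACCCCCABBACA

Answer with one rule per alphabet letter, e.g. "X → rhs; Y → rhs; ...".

  step 4 ⇒ step 5: CCCCCACCCCCACCCCCACCCCCACCCCCABBACABBABBABBABBABBACABBABBABBABBABBACACCCCCABBACABBACACAADBBABBABBABBABBACACCCCCABBACA ⇒ BBA·BBA·BBA·BBA·BBA·CA·BBA·BBA·BBA·BBA·BBA·CA·BBA·BBA·BBA·BBA·BBA·CA·BBA·BBA·BBA·BBA·BBA·CA·BBA·BBA·BBA·BBA·BBA·CA·CC·CC·CA·BBA·CA·CC·CC·CA·CC·CC·CA·CC·CC·CA·CC·CC·CA·CC·CC·CA·BBA·CA·CC·CC·CA·CC·CC·CA·CC·CC·CA·CC·CC·CA·CC·CC·CA·BBA·CA·BBA·BBA·BBA·BBA·BBA·CA·CC·CC·CA·BBA·CA·CC·CC·CA·BBA·CA·BBA·CA·CA·AD·CC·CC·CA·CC·CC·CA·CC·CC·CA·CC·CC·CA·CC·CC·CA·BBA·CA·BBA·BBA·BBA·BBA·BBA·CA·CC·CC·CA·BBA·CA
    A ↦ CA
    B ↦ CC
    C ↦ BBA
    D ↦ AD

A->CA, B->CC, C->BBA, D->AD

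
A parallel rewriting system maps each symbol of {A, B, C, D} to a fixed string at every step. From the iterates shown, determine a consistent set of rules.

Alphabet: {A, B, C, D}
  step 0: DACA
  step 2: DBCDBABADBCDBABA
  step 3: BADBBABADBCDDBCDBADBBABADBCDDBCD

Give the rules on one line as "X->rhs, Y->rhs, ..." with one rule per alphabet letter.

  step 2 ⇒ step 3: DBCDBABADBCDBABA ⇒ BA·DB·BA·BA·DB·CD·DB·CD·BA·DB·BA·BA·DB·CD·DB·CD
    A ↦ CD
    B ↦ DB
    C ↦ BA
    D ↦ BA

A->CD, B->DB, C->BA, D->BA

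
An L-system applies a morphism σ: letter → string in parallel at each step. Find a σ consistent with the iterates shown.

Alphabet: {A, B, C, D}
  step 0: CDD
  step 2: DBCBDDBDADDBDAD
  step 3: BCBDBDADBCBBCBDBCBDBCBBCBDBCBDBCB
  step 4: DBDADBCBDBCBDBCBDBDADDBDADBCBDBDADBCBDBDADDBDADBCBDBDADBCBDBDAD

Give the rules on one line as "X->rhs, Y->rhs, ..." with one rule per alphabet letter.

  step 3 ⇒ step 4: BCBDBDADBCBBCBDBCBDBCBBCBDBCBDBCB ⇒ D·BDA·D·BCB·D·BCB·D·BCB·D·BDA·D·D·BDA·D·BCB·D·BDA·D·BCB·D·BDA·D·D·BDA·D·BCB·D·BDA·D·BCB·D·BDA·D
    A ↦ D
    B ↦ D
    C ↦ BDA
    D ↦ BCB

A->D, B->D, C->BDA, D->BCB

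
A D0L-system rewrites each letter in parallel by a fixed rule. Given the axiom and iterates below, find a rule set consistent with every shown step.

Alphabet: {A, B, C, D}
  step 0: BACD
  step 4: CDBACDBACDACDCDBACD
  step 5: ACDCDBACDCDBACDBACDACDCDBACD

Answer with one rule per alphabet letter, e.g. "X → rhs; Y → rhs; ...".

A->B, B->CD, C->A, D->CD

  step 4 ⇒ step 5: CDBACDBACDACDCDBACD ⇒ A·CD·CD·B·A·CD·CD·B·A·CD·B·A·CD·A·CD·CD·B·A·CD
    A ↦ B
    B ↦ CD
    C ↦ A
    D ↦ CD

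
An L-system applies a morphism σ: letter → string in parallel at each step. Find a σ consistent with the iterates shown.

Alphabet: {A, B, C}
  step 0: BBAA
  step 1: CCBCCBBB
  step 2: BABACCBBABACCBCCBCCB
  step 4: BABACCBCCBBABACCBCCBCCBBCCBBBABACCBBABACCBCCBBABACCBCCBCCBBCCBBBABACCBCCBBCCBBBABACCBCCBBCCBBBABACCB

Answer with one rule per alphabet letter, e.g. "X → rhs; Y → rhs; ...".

  step 1 ⇒ step 2: CCBCCBBB ⇒ BA·BA·CCB·BA·BA·CCB·CCB·CCB
    B ↦ CCB
    C ↦ BA
  step 0 ⇒ step 1: BBAA ⇒ CCB·CCB·B·B
    A ↦ B

A->B, B->CCB, C->BA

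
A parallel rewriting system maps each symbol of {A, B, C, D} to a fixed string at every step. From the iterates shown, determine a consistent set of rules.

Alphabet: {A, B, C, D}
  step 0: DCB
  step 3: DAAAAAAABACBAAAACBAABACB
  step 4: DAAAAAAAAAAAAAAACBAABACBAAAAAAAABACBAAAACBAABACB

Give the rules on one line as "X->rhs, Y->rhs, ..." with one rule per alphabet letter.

A->AA, B->CB, C->BA, D->DA

  step 3 ⇒ step 4: DAAAAAAABACBAAAACBAABACB ⇒ DA·AA·AA·AA·AA·AA·AA·AA·CB·AA·BA·CB·AA·AA·AA·AA·BA·CB·AA·AA·CB·AA·BA·CB
    A ↦ AA
    B ↦ CB
    C ↦ BA
    D ↦ DA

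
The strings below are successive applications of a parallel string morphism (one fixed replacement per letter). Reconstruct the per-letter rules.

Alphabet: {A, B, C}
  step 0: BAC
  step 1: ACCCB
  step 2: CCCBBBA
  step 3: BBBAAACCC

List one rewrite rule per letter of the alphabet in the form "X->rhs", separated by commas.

  step 2 ⇒ step 3: CCCBBBA ⇒ B·B·B·A·A·A·CCC
    A ↦ CCC
    B ↦ A
    C ↦ B

A->CCC, B->A, C->B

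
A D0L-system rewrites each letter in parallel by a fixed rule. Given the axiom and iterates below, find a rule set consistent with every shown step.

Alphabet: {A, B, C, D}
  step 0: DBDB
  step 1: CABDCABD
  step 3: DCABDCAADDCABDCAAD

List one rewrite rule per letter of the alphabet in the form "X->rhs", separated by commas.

A->D, B->BD, C->A, D->CA

  step 0 ⇒ step 1: DBDB ⇒ CA·BD·CA·BD
    B ↦ BD
    D ↦ CA
    A ↦ D  (constrained at step 1)
    C ↦ A  (constrained at step 1)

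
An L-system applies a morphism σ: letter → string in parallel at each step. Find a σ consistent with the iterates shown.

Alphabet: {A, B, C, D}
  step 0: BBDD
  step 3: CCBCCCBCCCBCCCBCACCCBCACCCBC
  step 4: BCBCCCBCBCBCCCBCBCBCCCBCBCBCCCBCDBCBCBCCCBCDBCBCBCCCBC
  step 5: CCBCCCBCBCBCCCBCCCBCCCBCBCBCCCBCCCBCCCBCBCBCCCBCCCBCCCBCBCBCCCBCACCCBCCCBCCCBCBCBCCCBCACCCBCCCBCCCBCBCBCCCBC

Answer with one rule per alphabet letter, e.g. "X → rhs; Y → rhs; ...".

A->D, B->CC, C->BC, D->AC

  step 4 ⇒ step 5: BCBCCCBCBCBCCCBCBCBCCCBCBCBCCCBCDBCBCBCCCBCDBCBCBCCCBC ⇒ CC·BC·CC·BC·BC·BC·CC·BC·CC·BC·CC·BC·BC·BC·CC·BC·CC·BC·CC·BC·BC·BC·CC·BC·CC·BC·CC·BC·BC·BC·CC·BC·AC·CC·BC·CC·BC·CC·BC·BC·BC·CC·BC·AC·CC·BC·CC·BC·CC·BC·BC·BC·CC·BC
    B ↦ CC
    C ↦ BC
    D ↦ AC
  step 3 ⇒ step 4: CCBCCCBCCCBCCCBCACCCBCACCCBC ⇒ BC·BC·CC·BC·BC·BC·CC·BC·BC·BC·CC·BC·BC·BC·CC·BC·D·BC·BC·BC·CC·BC·D·BC·BC·BC·CC·BC
    A ↦ D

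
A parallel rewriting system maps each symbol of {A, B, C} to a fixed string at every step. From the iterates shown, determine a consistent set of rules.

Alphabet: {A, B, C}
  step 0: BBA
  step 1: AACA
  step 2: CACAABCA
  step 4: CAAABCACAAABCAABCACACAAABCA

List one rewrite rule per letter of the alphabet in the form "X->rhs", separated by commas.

  step 1 ⇒ step 2: AACA ⇒ CA·CA·AB·CA
    A ↦ CA
    C ↦ AB
  step 0 ⇒ step 1: BBA ⇒ A·A·CA
    B ↦ A

A->CA, B->A, C->AB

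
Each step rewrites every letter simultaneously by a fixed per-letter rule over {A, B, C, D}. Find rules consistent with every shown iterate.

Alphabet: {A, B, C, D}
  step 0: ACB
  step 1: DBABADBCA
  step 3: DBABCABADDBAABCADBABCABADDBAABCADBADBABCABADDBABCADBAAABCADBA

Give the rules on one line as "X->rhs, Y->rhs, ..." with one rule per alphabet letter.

A->DBA, B->BCA, C->BAD, D->A

  step 0 ⇒ step 1: ACB ⇒ DBA·BAD·BCA
    A ↦ DBA
    B ↦ BCA
    C ↦ BAD
    D ↦ A  (constrained at step 1)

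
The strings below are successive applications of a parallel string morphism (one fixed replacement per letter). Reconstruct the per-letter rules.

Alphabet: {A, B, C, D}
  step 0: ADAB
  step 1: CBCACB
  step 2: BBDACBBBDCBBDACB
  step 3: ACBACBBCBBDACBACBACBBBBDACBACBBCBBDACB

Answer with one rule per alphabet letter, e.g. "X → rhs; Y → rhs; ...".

A->C, B->ACB, C->BBD, D->B

  step 2 ⇒ step 3: BBDACBBBDCBBDACB ⇒ ACB·ACB·B·C·BBD·ACB·ACB·ACB·B·BBD·ACB·ACB·B·C·BBD·ACB
    A ↦ C
    B ↦ ACB
    C ↦ BBD
    D ↦ B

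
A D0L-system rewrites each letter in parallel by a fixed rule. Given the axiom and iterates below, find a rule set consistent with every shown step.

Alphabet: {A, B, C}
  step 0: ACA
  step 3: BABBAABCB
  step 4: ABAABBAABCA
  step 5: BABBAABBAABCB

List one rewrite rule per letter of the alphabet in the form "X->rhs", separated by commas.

  step 4 ⇒ step 5: ABAABBAABCA ⇒ B·A·B·B·A·A·B·B·A·ABC·B
    A ↦ B
    B ↦ A
    C ↦ ABC

A->B, B->A, C->ABC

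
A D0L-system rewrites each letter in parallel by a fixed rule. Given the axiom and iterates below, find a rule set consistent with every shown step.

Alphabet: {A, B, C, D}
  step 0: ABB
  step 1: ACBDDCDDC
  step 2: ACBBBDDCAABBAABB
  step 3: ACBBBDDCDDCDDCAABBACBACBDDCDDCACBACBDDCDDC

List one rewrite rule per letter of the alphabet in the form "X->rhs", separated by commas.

  step 2 ⇒ step 3: ACBBBDDCAABBAABB ⇒ ACB·BB·DDC·DDC·DDC·A·A·BB·ACB·ACB·DDC·DDC·ACB·ACB·DDC·DDC
    A ↦ ACB
    B ↦ DDC
    C ↦ BB
    D ↦ A

A->ACB, B->DDC, C->BB, D->A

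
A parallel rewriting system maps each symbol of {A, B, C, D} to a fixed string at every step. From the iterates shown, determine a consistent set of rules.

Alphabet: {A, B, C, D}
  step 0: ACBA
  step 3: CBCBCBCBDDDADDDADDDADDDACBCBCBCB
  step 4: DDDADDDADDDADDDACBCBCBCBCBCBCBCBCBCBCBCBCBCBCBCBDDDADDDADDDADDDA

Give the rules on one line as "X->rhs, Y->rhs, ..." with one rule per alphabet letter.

  step 3 ⇒ step 4: CBCBCBCBDDDADDDADDDADDDACBCBCBCB ⇒ DD·DA·DD·DA·DD·DA·DD·DA·CB·CB·CB·CB·CB·CB·CB·CB·CB·CB·CB·CB·CB·CB·CB·CB·DD·DA·DD·DA·DD·DA·DD·DA
    A ↦ CB
    B ↦ DA
    C ↦ DD
    D ↦ CB

A->CB, B->DA, C->DD, D->CB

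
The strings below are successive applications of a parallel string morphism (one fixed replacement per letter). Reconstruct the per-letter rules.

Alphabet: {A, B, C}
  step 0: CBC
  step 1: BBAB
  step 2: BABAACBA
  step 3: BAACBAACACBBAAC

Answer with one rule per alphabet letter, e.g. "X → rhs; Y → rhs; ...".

A->AC, B->BA, C->B

  step 2 ⇒ step 3: BABAACBA ⇒ BA·AC·BA·AC·AC·B·BA·AC
    A ↦ AC
    B ↦ BA
    C ↦ B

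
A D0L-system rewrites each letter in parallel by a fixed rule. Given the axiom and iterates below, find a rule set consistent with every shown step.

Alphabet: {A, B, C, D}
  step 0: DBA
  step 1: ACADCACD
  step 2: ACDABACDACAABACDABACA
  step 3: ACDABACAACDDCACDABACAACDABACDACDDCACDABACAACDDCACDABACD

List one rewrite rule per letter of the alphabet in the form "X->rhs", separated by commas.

A->ACD, B->DC, C->AB, D->ACA

  step 2 ⇒ step 3: ACDABACDACAABACDABACA ⇒ ACD·AB·ACA·ACD·DC·ACD·AB·ACA·ACD·AB·ACD·ACD·DC·ACD·AB·ACA·ACD·DC·ACD·AB·ACD
    A ↦ ACD
    B ↦ DC
    C ↦ AB
    D ↦ ACA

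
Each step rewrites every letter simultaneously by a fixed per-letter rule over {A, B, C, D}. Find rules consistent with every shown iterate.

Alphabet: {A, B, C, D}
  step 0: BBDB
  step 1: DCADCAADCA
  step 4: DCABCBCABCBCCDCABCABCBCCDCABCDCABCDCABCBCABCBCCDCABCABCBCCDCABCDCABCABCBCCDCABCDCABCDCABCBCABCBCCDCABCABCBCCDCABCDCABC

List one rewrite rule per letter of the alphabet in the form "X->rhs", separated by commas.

A->BCC, B->DCA, C->BC, D->A

  step 0 ⇒ step 1: BBDB ⇒ DCA·DCA·A·DCA
    B ↦ DCA
    D ↦ A
    A ↦ BCC  (constrained at step 1)
    C ↦ BC  (constrained at step 1)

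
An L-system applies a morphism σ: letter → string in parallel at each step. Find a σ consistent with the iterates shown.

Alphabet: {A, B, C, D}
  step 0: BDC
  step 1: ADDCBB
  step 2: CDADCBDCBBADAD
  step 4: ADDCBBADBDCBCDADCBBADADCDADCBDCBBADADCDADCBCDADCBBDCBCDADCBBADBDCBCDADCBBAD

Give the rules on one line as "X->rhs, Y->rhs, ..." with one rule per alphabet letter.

A->CDA, B->AD, C->B, D->DCB

  step 1 ⇒ step 2: ADDCBB ⇒ CDA·DCB·DCB·B·AD·AD
    A ↦ CDA
    B ↦ AD
    C ↦ B
    D ↦ DCB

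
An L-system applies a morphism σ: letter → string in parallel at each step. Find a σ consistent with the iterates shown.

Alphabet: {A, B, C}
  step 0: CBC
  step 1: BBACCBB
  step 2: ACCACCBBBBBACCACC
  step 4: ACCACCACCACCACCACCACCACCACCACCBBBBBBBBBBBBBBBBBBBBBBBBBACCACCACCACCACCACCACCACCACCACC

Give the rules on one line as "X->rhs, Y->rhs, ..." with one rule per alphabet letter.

  step 1 ⇒ step 2: BBACCBB ⇒ ACC·ACC·B·BB·BB·ACC·ACC
    A ↦ B
    B ↦ ACC
    C ↦ BB

A->B, B->ACC, C->BB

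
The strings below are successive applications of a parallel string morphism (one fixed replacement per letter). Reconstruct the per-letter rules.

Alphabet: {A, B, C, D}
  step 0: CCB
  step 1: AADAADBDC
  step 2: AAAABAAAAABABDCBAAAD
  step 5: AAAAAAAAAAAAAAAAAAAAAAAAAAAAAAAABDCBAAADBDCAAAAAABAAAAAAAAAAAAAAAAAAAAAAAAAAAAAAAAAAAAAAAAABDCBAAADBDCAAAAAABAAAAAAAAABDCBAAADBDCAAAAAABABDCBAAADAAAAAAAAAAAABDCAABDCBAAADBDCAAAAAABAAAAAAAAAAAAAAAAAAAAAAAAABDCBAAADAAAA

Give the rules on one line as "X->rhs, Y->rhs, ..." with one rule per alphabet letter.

A->AA, B->BDC, C->AAD, D->BA

  step 1 ⇒ step 2: AADAADBDC ⇒ AA·AA·BA·AA·AA·BA·BDC·BA·AAD
    A ↦ AA
    B ↦ BDC
    C ↦ AAD
    D ↦ BA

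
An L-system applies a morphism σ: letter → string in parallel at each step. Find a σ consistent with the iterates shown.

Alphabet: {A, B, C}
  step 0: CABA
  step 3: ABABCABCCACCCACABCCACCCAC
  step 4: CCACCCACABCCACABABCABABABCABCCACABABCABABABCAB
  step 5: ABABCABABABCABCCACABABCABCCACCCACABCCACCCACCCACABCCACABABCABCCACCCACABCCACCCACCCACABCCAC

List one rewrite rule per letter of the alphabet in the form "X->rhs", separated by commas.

A->C, B->CAC, C->AB

  step 4 ⇒ step 5: CCACCCACABCCACABABCABABABCABCCACABABCABABABCAB ⇒ AB·AB·C·AB·AB·AB·C·AB·C·CAC·AB·AB·C·AB·C·CAC·C·CAC·AB·C·CAC·C·CAC·C·CAC·AB·C·CAC·AB·AB·C·AB·C·CAC·C·CAC·AB·C·CAC·C·CAC·C·CAC·AB·C·CAC
    A ↦ C
    B ↦ CAC
    C ↦ AB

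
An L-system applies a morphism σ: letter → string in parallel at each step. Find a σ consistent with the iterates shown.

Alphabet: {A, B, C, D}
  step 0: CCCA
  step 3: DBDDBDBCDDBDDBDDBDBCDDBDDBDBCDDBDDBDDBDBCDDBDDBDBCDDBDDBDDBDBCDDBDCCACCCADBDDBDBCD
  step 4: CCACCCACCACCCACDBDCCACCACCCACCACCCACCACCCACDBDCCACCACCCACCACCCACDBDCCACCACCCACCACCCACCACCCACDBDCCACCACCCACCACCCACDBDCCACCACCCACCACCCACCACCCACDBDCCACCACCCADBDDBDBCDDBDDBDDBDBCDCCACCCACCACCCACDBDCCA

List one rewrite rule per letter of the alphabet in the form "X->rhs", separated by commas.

  step 3 ⇒ step 4: DBDDBDBCDDBDDBDDBDBCDDBDDBDBCDDBDDBDDBDBCDDBDDBDBCDDBDDBDDBDBCDDBDCCACCCADBDDBDBCD ⇒ CCA·C·CCA·CCA·C·CCA·C·DBD·CCA·CCA·C·CCA·CCA·C·CCA·CCA·C·CCA·C·DBD·CCA·CCA·C·CCA·CCA·C·CCA·C·DBD·CCA·CCA·C·CCA·CCA·C·CCA·CCA·C·CCA·C·DBD·CCA·CCA·C·CCA·CCA·C·CCA·C·DBD·CCA·CCA·C·CCA·CCA·C·CCA·CCA·C·CCA·C·DBD·CCA·CCA·C·CCA·DBD·DBD·BCD·DBD·DBD·DBD·BCD·CCA·C·CCA·CCA·C·CCA·C·DBD·CCA
    A ↦ BCD
    B ↦ C
    C ↦ DBD
    D ↦ CCA

A->BCD, B->C, C->DBD, D->CCA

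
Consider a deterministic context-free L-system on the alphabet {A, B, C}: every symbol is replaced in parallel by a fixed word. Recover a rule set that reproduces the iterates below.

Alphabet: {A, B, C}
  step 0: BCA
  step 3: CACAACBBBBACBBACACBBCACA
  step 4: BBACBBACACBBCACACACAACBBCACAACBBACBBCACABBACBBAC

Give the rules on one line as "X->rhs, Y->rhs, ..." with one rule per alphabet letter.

A->AC, B->CA, C->BB

  step 3 ⇒ step 4: CACAACBBBBACBBACACBBCACA ⇒ BB·AC·BB·AC·AC·BB·CA·CA·CA·CA·AC·BB·CA·CA·AC·BB·AC·BB·CA·CA·BB·AC·BB·AC
    A ↦ AC
    B ↦ CA
    C ↦ BB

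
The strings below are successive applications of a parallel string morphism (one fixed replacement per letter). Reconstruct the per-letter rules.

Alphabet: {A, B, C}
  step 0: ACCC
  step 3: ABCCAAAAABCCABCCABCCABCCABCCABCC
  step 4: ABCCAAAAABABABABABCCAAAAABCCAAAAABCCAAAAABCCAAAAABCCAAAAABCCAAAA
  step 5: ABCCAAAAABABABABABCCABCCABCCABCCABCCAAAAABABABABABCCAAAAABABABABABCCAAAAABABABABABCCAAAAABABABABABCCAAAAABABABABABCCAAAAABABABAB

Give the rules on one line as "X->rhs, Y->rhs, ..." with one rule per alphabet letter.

  step 4 ⇒ step 5: ABCCAAAAABABABABABCCAAAAABCCAAAAABCCAAAAABCCAAAAABCCAAAAABCCAAAA ⇒ AB·CC·AA·AA·AB·AB·AB·AB·AB·CC·AB·CC·AB·CC·AB·CC·AB·CC·AA·AA·AB·AB·AB·AB·AB·CC·AA·AA·AB·AB·AB·AB·AB·CC·AA·AA·AB·AB·AB·AB·AB·CC·AA·AA·AB·AB·AB·AB·AB·CC·AA·AA·AB·AB·AB·AB·AB·CC·AA·AA·AB·AB·AB·AB
    A ↦ AB
    B ↦ CC
    C ↦ AA

A->AB, B->CC, C->AA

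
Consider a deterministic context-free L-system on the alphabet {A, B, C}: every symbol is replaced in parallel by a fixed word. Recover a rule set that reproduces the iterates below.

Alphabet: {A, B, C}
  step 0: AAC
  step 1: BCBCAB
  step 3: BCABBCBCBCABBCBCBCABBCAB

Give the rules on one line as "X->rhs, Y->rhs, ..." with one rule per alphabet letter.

  step 0 ⇒ step 1: AAC ⇒ BC·BC·AB
    A ↦ BC
    C ↦ AB
    B ↦ BC  (constrained at step 1)

A->BC, B->BC, C->AB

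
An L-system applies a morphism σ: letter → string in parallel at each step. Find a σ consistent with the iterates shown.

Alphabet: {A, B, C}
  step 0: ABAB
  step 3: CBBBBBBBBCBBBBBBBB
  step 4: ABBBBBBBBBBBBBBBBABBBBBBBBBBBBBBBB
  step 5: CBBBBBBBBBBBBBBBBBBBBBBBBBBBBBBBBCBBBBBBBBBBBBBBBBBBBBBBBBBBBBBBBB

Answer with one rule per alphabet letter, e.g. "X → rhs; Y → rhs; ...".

A->C, B->BB, C->A

  step 4 ⇒ step 5: ABBBBBBBBBBBBBBBBABBBBBBBBBBBBBBBB ⇒ C·BB·BB·BB·BB·BB·BB·BB·BB·BB·BB·BB·BB·BB·BB·BB·BB·C·BB·BB·BB·BB·BB·BB·BB·BB·BB·BB·BB·BB·BB·BB·BB·BB
    A ↦ C
    B ↦ BB
  step 3 ⇒ step 4: CBBBBBBBBCBBBBBBBB ⇒ A·BB·BB·BB·BB·BB·BB·BB·BB·A·BB·BB·BB·BB·BB·BB·BB·BB
    C ↦ A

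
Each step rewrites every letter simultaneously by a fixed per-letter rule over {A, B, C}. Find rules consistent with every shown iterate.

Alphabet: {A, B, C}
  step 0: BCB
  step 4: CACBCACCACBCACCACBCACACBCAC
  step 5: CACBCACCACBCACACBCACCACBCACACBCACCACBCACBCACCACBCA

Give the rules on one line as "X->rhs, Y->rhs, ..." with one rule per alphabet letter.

A->CB, B->C, C->CA

  step 4 ⇒ step 5: CACBCACCACBCACCACBCACACBCAC ⇒ CA·CB·CA·C·CA·CB·CA·CA·CB·CA·C·CA·CB·CA·CA·CB·CA·C·CA·CB·CA·CB·CA·C·CA·CB·CA
    A ↦ CB
    B ↦ C
    C ↦ CA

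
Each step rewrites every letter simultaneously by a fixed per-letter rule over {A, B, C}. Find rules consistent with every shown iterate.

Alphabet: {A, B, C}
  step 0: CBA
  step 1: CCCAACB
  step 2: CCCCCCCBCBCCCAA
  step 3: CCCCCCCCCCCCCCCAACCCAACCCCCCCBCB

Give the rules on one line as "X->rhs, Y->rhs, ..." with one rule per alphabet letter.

A->CB, B->CAA, C->CC

  step 2 ⇒ step 3: CCCCCCCBCBCCCAA ⇒ CC·CC·CC·CC·CC·CC·CC·CAA·CC·CAA·CC·CC·CC·CB·CB
    A ↦ CB
    B ↦ CAA
    C ↦ CC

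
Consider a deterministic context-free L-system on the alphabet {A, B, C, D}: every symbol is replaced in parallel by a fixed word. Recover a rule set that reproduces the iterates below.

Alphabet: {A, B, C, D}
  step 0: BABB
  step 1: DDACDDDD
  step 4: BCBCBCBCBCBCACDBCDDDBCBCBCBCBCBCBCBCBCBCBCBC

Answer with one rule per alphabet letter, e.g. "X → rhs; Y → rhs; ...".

A->AC, B->DD, C->D, D->BC

  step 0 ⇒ step 1: BABB ⇒ DD·AC·DD·DD
    A ↦ AC
    B ↦ DD
    C ↦ D  (constrained at step 1)
    D ↦ BC  (constrained at step 1)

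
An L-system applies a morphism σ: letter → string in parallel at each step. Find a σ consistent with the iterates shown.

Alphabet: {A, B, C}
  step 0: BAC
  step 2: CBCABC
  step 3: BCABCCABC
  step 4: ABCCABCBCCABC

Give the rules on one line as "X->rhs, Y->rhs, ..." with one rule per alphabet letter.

  step 3 ⇒ step 4: BCABCCABC ⇒ A·BC·C·A·BC·BC·C·A·BC
    A ↦ C
    B ↦ A
    C ↦ BC

A->C, B->A, C->BC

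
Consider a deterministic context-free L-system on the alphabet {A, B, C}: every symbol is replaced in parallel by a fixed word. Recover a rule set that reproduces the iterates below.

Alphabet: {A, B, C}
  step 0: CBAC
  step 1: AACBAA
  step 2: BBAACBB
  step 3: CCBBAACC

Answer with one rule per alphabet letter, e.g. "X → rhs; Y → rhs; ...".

  step 2 ⇒ step 3: BBAACBB ⇒ C·C·B·B·AA·C·C
    A ↦ B
    B ↦ C
    C ↦ AA

A->B, B->C, C->AA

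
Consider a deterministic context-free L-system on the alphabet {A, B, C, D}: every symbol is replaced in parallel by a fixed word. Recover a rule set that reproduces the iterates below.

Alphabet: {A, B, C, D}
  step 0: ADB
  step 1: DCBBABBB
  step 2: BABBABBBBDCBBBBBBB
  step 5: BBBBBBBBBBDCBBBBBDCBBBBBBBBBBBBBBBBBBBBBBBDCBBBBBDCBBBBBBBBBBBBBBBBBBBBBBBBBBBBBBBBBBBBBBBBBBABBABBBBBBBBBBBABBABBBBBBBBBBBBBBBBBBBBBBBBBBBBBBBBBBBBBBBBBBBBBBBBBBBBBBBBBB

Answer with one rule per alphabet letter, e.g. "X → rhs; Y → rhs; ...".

  step 1 ⇒ step 2: DCBBABBB ⇒ BAB·BA·BB·BB·DCB·BB·BB·BB
    A ↦ DCB
    B ↦ BB
    C ↦ BA
    D ↦ BAB

A->DCB, B->BB, C->BA, D->BAB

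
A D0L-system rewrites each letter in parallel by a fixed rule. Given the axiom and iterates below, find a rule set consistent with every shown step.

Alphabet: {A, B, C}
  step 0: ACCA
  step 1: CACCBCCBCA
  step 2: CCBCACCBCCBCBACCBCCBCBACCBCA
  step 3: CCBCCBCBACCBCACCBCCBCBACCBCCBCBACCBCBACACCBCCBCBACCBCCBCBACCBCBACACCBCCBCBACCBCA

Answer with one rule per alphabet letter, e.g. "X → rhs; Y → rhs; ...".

  step 2 ⇒ step 3: CCBCACCBCCBCBACCBCCBCBACCBCA ⇒ CCB·CCB·CBA·CCB·CA·CCB·CCB·CBA·CCB·CCB·CBA·CCB·CBA·CA·CCB·CCB·CBA·CCB·CCB·CBA·CCB·CBA·CA·CCB·CCB·CBA·CCB·CA
    A ↦ CA
    B ↦ CBA
    C ↦ CCB

A->CA, B->CBA, C->CCB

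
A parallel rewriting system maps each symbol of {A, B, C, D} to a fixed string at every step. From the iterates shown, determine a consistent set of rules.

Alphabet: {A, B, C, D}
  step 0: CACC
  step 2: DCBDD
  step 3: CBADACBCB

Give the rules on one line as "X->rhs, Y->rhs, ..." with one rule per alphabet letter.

A->D, B->DA, C->A, D->CB

  step 2 ⇒ step 3: DCBDD ⇒ CB·A·DA·CB·CB
    B ↦ DA
    C ↦ A
    D ↦ CB
    A ↦ D  (constrained at step 0)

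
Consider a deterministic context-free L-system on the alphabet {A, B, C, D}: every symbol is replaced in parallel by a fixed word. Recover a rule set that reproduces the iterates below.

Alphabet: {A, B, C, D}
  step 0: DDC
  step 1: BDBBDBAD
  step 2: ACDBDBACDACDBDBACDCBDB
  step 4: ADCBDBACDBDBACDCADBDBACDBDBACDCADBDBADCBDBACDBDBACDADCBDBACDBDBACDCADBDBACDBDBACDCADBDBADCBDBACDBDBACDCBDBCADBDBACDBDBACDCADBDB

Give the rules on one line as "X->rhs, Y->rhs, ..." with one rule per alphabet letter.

A->C, B->ACD, C->AD, D->BDB

  step 1 ⇒ step 2: BDBBDBAD ⇒ ACD·BDB·ACD·ACD·BDB·ACD·C·BDB
    A ↦ C
    B ↦ ACD
    D ↦ BDB
  step 0 ⇒ step 1: DDC ⇒ BDB·BDB·AD
    C ↦ AD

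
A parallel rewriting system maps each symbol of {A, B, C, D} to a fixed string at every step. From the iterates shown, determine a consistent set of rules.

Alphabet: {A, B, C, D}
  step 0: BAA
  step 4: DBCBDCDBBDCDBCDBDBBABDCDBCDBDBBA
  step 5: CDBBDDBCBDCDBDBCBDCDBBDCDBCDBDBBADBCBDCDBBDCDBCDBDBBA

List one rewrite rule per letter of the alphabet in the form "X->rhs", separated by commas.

  step 4 ⇒ step 5: DBCBDCDBBDCDBCDBDBBABDCDBCDBDBBA ⇒ C·DB·BD·DB·C·BD·C·DB·DB·C·BD·C·DB·BD·C·DB·C·DB·DB·BA·DB·C·BD·C·DB·BD·C·DB·C·DB·DB·BA
    A ↦ BA
    B ↦ DB
    C ↦ BD
    D ↦ C

A->BA, B->DB, C->BD, D->C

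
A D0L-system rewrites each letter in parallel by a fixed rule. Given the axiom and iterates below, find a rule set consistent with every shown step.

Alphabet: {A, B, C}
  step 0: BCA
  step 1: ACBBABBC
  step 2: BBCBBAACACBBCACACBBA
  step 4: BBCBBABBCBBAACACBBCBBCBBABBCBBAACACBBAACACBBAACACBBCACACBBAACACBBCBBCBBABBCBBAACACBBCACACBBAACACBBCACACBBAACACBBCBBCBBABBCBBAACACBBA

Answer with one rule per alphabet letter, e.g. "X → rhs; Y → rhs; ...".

  step 1 ⇒ step 2: ACBBABBC ⇒ BBC·BBA·AC·AC·BBC·AC·AC·BBA
    A ↦ BBC
    B ↦ AC
    C ↦ BBA

A->BBC, B->AC, C->BBA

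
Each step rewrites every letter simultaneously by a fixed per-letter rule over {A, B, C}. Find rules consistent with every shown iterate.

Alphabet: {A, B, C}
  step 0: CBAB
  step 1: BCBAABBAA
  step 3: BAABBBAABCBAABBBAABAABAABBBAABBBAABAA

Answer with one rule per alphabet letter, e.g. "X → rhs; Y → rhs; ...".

A->B, B->BAA, C->BC

  step 0 ⇒ step 1: CBAB ⇒ BC·BAA·B·BAA
    A ↦ B
    B ↦ BAA
    C ↦ BC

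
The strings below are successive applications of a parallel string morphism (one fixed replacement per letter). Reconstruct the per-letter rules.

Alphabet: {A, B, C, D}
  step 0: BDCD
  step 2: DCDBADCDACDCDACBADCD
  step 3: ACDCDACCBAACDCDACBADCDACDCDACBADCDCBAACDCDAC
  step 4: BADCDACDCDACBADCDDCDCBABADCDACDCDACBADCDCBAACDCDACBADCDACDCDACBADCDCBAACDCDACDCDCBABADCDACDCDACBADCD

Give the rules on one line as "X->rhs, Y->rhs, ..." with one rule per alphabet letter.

A->BA, B->C, C->DCD, D->AC

  step 3 ⇒ step 4: ACDCDACCBAACDCDACBADCDACDCDACBADCDCBAACDCDAC ⇒ BA·DCD·AC·DCD·AC·BA·DCD·DCD·C·BA·BA·DCD·AC·DCD·AC·BA·DCD·C·BA·AC·DCD·AC·BA·DCD·AC·DCD·AC·BA·DCD·C·BA·AC·DCD·AC·DCD·C·BA·BA·DCD·AC·DCD·AC·BA·DCD
    A ↦ BA
    B ↦ C
    C ↦ DCD
    D ↦ AC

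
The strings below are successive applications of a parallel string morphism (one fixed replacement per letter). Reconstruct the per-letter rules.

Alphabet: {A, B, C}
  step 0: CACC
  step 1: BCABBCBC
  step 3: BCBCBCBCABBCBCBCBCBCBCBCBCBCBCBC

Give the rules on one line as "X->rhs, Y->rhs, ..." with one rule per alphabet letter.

  step 0 ⇒ step 1: CACC ⇒ BC·AB·BC·BC
    A ↦ AB
    C ↦ BC
    B ↦ BC  (constrained at step 1)

A->AB, B->BC, C->BC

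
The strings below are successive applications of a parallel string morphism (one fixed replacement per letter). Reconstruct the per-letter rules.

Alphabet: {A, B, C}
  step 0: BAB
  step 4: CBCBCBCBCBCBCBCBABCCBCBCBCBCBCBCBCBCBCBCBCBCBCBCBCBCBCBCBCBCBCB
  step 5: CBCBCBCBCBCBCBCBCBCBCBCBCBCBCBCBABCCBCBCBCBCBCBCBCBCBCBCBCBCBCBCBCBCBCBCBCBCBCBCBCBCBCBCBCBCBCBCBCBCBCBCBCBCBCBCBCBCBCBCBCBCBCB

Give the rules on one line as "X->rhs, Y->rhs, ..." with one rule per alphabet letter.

  step 4 ⇒ step 5: CBCBCBCBCBCBCBCBABCCBCBCBCBCBCBCBCBCBCBCBCBCBCBCBCBCBCBCBCBCBCB ⇒ CB·CB·CB·CB·CB·CB·CB·CB·CB·CB·CB·CB·CB·CB·CB·CB·ABC·CB·CB·CB·CB·CB·CB·CB·CB·CB·CB·CB·CB·CB·CB·CB·CB·CB·CB·CB·CB·CB·CB·CB·CB·CB·CB·CB·CB·CB·CB·CB·CB·CB·CB·CB·CB·CB·CB·CB·CB·CB·CB·CB·CB·CB·CB
    A ↦ ABC
    B ↦ CB
    C ↦ CB

A->ABC, B->CB, C->CB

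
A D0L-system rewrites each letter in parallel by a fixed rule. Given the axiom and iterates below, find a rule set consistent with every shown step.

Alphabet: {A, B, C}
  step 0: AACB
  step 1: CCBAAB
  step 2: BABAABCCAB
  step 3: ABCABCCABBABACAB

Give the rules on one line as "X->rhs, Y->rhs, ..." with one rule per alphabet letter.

  step 2 ⇒ step 3: BABAABCCAB ⇒ AB·C·AB·C·C·AB·BA·BA·C·AB
    A ↦ C
    B ↦ AB
    C ↦ BA

A->C, B->AB, C->BA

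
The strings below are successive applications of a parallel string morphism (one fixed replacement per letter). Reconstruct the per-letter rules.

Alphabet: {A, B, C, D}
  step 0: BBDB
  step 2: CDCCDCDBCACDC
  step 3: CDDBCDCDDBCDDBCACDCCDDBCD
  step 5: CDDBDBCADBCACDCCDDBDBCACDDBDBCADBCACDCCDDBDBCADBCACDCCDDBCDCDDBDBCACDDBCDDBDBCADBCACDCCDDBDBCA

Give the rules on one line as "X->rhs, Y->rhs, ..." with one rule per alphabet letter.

A->C, B->CA, C->CD, D->DB

  step 2 ⇒ step 3: CDCCDCDBCACDC ⇒ CD·DB·CD·CD·DB·CD·DB·CA·CD·C·CD·DB·CD
    A ↦ C
    B ↦ CA
    C ↦ CD
    D ↦ DB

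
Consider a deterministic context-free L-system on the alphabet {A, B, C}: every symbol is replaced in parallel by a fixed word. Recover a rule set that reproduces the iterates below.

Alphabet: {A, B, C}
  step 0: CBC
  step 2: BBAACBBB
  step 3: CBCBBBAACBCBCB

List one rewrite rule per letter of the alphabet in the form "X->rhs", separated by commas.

  step 2 ⇒ step 3: BBAACBBB ⇒ CB·CB·B·B·AA·CB·CB·CB
    A ↦ B
    B ↦ CB
    C ↦ AA

A->B, B->CB, C->AA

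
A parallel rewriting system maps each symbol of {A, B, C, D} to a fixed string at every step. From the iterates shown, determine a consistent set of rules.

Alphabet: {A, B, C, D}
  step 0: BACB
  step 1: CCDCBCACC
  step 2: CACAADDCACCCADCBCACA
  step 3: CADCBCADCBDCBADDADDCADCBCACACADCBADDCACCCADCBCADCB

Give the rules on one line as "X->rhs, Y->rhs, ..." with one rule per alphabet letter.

  step 2 ⇒ step 3: CACAADDCACCCADCBCACA ⇒ CA·DCB·CA·DCB·DCB·ADD·ADD·CA·DCB·CA·CA·CA·DCB·ADD·CA·CC·CA·DCB·CA·DCB
    A ↦ DCB
    B ↦ CC
    C ↦ CA
    D ↦ ADD

A->DCB, B->CC, C->CA, D->ADD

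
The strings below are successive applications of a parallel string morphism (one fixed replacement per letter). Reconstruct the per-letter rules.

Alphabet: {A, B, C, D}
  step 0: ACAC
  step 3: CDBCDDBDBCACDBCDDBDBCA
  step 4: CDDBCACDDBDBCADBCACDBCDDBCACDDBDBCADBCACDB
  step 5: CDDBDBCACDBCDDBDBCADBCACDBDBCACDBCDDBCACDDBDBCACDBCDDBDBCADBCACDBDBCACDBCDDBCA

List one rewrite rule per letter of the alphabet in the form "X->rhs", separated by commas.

  step 4 ⇒ step 5: CDDBCACDDBDBCADBCACDBCDDBCACDDBDBCADBCACDB ⇒ CD·DB·DB·CA·CD·B·CD·DB·DB·CA·DB·CA·CD·B·DB·CA·CD·B·CD·DB·CA·CD·DB·DB·CA·CD·B·CD·DB·DB·CA·DB·CA·CD·B·DB·CA·CD·B·CD·DB·CA
    A ↦ B
    B ↦ CA
    C ↦ CD
    D ↦ DB

A->B, B->CA, C->CD, D->DB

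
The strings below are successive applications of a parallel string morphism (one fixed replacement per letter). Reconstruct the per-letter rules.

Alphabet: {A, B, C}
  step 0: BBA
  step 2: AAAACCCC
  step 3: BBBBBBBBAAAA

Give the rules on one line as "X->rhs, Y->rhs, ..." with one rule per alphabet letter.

A->BB, B->CC, C->A

  step 2 ⇒ step 3: AAAACCCC ⇒ BB·BB·BB·BB·A·A·A·A
    A ↦ BB
    C ↦ A
    B ↦ CC  (constrained at step 0)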